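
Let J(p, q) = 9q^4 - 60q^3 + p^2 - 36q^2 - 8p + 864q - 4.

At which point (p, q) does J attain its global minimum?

(4, -2)

J(p,q) separates as A(p) + B(q) − 4, so its minimum is min A + min B − 4.
A'(p) = 2p - 8 vanishes at p ∈ {4}; B'(q) = 36(q - 4)(q - 3)(q + 2) vanishes at q ∈ {-2, 3, 4}.
Local minima of A (where A''>0): A(4)=-16. Local minima of B: B(-2)=-1248, B(4)=1344.
So the global minimum of J is A(4) + B(-2) − 4 = -16 − 1248 − 4 = -1268, attained at (4, -2).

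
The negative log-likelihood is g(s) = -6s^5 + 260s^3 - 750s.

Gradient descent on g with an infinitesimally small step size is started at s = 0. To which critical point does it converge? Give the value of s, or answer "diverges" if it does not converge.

1

g'(s) = -30(s - 5)(s - 1)(s + 1)(s + 5), so g'(0) = -750.
Gradient descent moves in the -g' direction, i.e. s is increasing.
The nearest critical point in that direction is s = 1, where g'' = 1440 > 0 (a local minimum). The iterate converges there.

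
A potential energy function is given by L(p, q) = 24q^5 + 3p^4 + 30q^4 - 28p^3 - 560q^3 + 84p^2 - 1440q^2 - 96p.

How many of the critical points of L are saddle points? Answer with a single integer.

6

L separates as a function of p plus a function of q, so ∇L=0 decouples.
∂L/∂p = 12(p - 4)(p - 2)(p - 1) = 0 at p ∈ {1, 2, 4}; ∂L/∂q = 120q(q - 4)(q + 2)(q + 3) = 0 at q ∈ {-3, -2, 0, 4}.
The Hessian is diagonal: diag(L_pp, L_qq). Second derivatives: L_pp(1)=36, L_pp(2)=-24, L_pp(4)=72; L_qq(-3)=-2520, L_qq(-2)=1440, L_qq(0)=-2880, L_qq(4)=20160.
Saddle points occur where the two diagonal entries have opposite signs: (1, -3), (1, 0), (2, -2), (2, 4), (4, -3), (4, 0). Count: 6.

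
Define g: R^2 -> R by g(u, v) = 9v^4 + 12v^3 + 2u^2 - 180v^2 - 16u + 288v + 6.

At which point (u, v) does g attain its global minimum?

(4, -4)

g(u,v) separates as P(u) + Q(v) + 6, so its minimum is min P + min Q + 6.
P'(u) = 4u - 16 vanishes at u ∈ {4}; Q'(v) = 36(v - 2)(v - 1)(v + 4) vanishes at v ∈ {-4, 1, 2}.
Local minima of P (where P''>0): P(4)=-32. Local minima of Q: Q(-4)=-2496, Q(2)=96.
So the global minimum of g is P(4) + Q(-4) + 6 = -32 − 2496 + 6 = -2522, attained at (4, -4).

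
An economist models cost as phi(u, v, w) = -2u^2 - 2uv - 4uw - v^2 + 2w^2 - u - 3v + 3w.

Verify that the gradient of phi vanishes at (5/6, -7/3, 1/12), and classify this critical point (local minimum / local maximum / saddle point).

saddle point

∇phi = (-4u - 2v - 4w - 1, -2u - 2v - 3, -4u + 4w + 3); substituting (5/6, -7/3, 1/12) gives ∇phi = (0, 0, 0), so (5/6, -7/3, 1/12) is indeed a critical point.
The Hessian is constant: H = [[-4, -2, -4], [-2, -2, 0], [-4, 0, 4]].
Leading principal minors: Δ₁ = -4, Δ₂ = 4, Δ₃ = 48.
The minors fit neither the all-positive nor the alternating-sign pattern, so H is indefinite: a saddle point.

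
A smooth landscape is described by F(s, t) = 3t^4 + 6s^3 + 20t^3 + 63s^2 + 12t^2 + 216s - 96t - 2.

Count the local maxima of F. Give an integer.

F separates as a function of s plus a function of t, so ∇F=0 decouples.
∂F/∂s = 18(s + 3)(s + 4) = 0 at s ∈ {-4, -3}; ∂F/∂t = 12(t - 1)(t + 2)(t + 4) = 0 at t ∈ {-4, -2, 1}.
The Hessian is diagonal: diag(F_ss, F_tt). Second derivatives: F_ss(-4)=-18, F_ss(-3)=18; F_tt(-4)=120, F_tt(-2)=-72, F_tt(1)=180.
Local maxima occur where both diagonal entries negative: (-4, -2). Count: 1.

1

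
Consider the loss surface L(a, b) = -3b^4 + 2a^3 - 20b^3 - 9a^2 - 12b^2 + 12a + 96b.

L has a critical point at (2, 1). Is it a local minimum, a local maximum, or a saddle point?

saddle point

The mixed partial ∂²L/∂a∂b is 0, so the Hessian at any point is diag(L_aa, L_bb) = diag(6(2a - 3), -12(3b^2 + 10b + 2)).
At (2, 1): H = diag(6, -180).
The eigenvalues have opposite signs, so H is indefinite: a saddle point.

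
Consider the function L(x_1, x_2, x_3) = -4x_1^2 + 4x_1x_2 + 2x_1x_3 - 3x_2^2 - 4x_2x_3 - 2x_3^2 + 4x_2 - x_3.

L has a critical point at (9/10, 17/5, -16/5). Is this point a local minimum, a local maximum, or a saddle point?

The Hessian is constant: H = [[-8, 4, 2], [4, -6, -4], [2, -4, -4]].
Leading principal minors: Δ₁ = -8, Δ₂ = 32, Δ₃ = -40.
The minors alternate sign starting negative (−, +, −), so H is negative definite: a local maximum.

local maximum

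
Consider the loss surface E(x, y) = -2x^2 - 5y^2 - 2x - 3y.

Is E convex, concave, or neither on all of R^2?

concave

E is quadratic, so its Hessian is the constant matrix H = [[-4, 0], [0, -10]].
det(H) = 40, tr(H) = -14.
det(H) > 0 and tr(H) < 0, so H is negative definite everywhere: concave.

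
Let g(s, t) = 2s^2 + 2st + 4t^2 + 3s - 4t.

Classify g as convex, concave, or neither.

convex

g is quadratic, so its Hessian is the constant matrix H = [[4, 2], [2, 8]].
det(H) = 28, tr(H) = 12.
det(H) > 0 and tr(H) > 0, so H is positive definite everywhere: convex.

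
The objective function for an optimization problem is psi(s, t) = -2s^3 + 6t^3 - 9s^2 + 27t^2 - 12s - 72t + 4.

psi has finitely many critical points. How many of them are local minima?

1

psi separates as a function of s plus a function of t, so ∇psi=0 decouples.
∂psi/∂s = -6(s + 1)(s + 2) = 0 at s ∈ {-2, -1}; ∂psi/∂t = 18(t - 1)(t + 4) = 0 at t ∈ {-4, 1}.
The Hessian is diagonal: diag(psi_ss, psi_tt). Second derivatives: psi_ss(-2)=6, psi_ss(-1)=-6; psi_tt(-4)=-90, psi_tt(1)=90.
Local minima occur where both diagonal entries positive: (-2, 1). Count: 1.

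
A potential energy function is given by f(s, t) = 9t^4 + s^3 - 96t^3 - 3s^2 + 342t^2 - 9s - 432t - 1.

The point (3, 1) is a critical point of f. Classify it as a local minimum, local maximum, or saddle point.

local minimum

The mixed partial ∂²f/∂s∂t is 0, so the Hessian at any point is diag(f_ss, f_tt) = diag(6(s - 1), 36(3t^2 - 16t + 19)).
At (3, 1): H = diag(12, 216).
Both eigenvalues are positive, so H is positive definite: a local minimum.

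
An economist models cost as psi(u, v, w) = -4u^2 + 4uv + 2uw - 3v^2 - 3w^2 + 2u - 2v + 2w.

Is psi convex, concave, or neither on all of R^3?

psi is quadratic, so its Hessian is the constant matrix H = [[-8, 4, 2], [4, -6, 0], [2, 0, -6]].
Leading principal minors: -8, 32, -168.
Signs alternate −, +, − ⇒ H ≺ 0 ⇒ concave.

concave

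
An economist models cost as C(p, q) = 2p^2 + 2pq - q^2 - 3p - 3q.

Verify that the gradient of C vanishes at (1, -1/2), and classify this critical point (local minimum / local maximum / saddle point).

saddle point

∇C = (4p + 2q - 3, 2p - 2q - 3); substituting (1, -1/2) gives ∇C = (0, 0), so (1, -1/2) is indeed a critical point.
The Hessian of C is constant: H = [[4, 2], [2, -2]].
det(H) = 4·(-2) − 2² = -12.
Since det(H) < 0, H is indefinite and the critical point is a saddle point.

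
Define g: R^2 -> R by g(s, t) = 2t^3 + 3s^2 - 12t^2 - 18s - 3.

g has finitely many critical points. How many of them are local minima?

1

g separates as a function of s plus a function of t, so ∇g=0 decouples.
∂g/∂s = 6(s - 3) = 0 at s ∈ {3}; ∂g/∂t = 6t(t - 4) = 0 at t ∈ {0, 4}.
The Hessian is diagonal: diag(g_ss, g_tt). Second derivatives: g_ss(3)=6; g_tt(0)=-24, g_tt(4)=24.
Local minima occur where both diagonal entries positive: (3, 4). Count: 1.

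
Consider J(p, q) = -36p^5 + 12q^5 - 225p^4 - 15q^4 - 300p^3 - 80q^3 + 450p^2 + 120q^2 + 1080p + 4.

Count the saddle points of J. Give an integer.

8

J separates as a function of p plus a function of q, so ∇J=0 decouples.
∂J/∂p = -180(p - 1)(p + 1)(p + 2)(p + 3) = 0 at p ∈ {-3, -2, -1, 1}; ∂J/∂q = 60q(q - 2)(q - 1)(q + 2) = 0 at q ∈ {-2, 0, 1, 2}.
The Hessian is diagonal: diag(J_pp, J_qq). Second derivatives: J_pp(-3)=1440, J_pp(-2)=-540, J_pp(-1)=720, J_pp(1)=-4320; J_qq(-2)=-1440, J_qq(0)=240, J_qq(1)=-180, J_qq(2)=480.
Saddle points occur where the two diagonal entries have opposite signs: (-3, -2), (-3, 1), (-2, 0), (-2, 2), (-1, -2), (-1, 1), (1, 0), (1, 2). Count: 8.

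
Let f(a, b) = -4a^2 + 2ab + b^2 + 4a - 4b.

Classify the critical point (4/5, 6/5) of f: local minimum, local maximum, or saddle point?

saddle point

The Hessian of f is constant: H = [[-8, 2], [2, 2]].
det(H) = (-8)·2 − 2² = -20.
Since det(H) < 0, H is indefinite and the critical point is a saddle point.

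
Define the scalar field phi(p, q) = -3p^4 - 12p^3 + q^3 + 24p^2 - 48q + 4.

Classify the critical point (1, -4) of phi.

The mixed partial ∂²phi/∂p∂q is 0, so the Hessian at any point is diag(phi_pp, phi_qq) = diag(12(-3p^2 - 6p + 4), 6q).
At (1, -4): H = diag(-60, -24).
Both eigenvalues are negative, so H is negative definite: a local maximum.

local maximum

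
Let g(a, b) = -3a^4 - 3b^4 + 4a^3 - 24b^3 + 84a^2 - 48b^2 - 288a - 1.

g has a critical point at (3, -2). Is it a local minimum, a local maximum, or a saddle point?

saddle point

The mixed partial ∂²g/∂a∂b is 0, so the Hessian at any point is diag(g_aa, g_bb) = diag(12(-3a^2 + 2a + 14), -12(3b^2 + 12b + 8)).
At (3, -2): H = diag(-84, 48).
The eigenvalues have opposite signs, so H is indefinite: a saddle point.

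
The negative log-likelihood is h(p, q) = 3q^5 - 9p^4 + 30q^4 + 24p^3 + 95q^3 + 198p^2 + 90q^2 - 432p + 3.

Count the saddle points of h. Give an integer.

6

h separates as a function of p plus a function of q, so ∇h=0 decouples.
∂h/∂p = -36(p - 4)(p - 1)(p + 3) = 0 at p ∈ {-3, 1, 4}; ∂h/∂q = 15q(q + 1)(q + 3)(q + 4) = 0 at q ∈ {-4, -3, -1, 0}.
The Hessian is diagonal: diag(h_pp, h_qq). Second derivatives: h_pp(-3)=-1008, h_pp(1)=432, h_pp(4)=-756; h_qq(-4)=-180, h_qq(-3)=90, h_qq(-1)=-90, h_qq(0)=180.
Saddle points occur where the two diagonal entries have opposite signs: (-3, -3), (-3, 0), (1, -4), (1, -1), (4, -3), (4, 0). Count: 6.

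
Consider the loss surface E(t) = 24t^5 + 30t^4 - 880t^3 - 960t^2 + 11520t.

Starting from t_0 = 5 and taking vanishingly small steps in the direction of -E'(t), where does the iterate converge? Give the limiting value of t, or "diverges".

4

E'(t) = 120(t - 4)(t - 2)(t + 3)(t + 4), so E'(5) = 25920.
Gradient descent moves in the -E' direction, i.e. t is decreasing.
The nearest critical point in that direction is t = 4, where E'' = 13440 > 0 (a local minimum). The iterate converges there.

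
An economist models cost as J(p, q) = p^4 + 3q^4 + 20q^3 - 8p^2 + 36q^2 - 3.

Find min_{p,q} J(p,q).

J(p,q) separates as A(p) + B(q) − 3, so its minimum is min A + min B − 3.
A'(p) = 4p(p - 2)(p + 2) vanishes at p ∈ {-2, 0, 2}; B'(q) = 12q(q + 2)(q + 3) vanishes at q ∈ {-3, -2, 0}.
Local minima of A (where A''>0): A(-2)=-16, A(2)=-16. Local minima of B: B(-3)=27, B(0)=0.
So the global minimum of J is A(-2) + B(0) − 3 = -16 + 0 − 3 = -19, attained at (-2, 0).

-19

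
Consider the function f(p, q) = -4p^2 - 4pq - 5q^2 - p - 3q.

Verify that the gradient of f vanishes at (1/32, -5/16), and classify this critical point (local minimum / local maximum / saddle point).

∇f = (-8p - 4q - 1, -4p - 10q - 3); substituting (1/32, -5/16) gives ∇f = (0, 0), so (1/32, -5/16) is indeed a critical point.
The Hessian of f is constant: H = [[-8, -4], [-4, -10]].
det(H) = (-8)·(-10) − (-4)² = 64.
det(H) > 0 and tr(H) = -18 < 0, so H is negative definite and the point is a local maximum.

local maximum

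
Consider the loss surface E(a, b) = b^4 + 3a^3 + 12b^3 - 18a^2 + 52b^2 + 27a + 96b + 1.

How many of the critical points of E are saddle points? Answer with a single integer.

E separates as a function of a plus a function of b, so ∇E=0 decouples.
∂E/∂a = 9(a - 3)(a - 1) = 0 at a ∈ {1, 3}; ∂E/∂b = 4(b + 2)(b + 3)(b + 4) = 0 at b ∈ {-4, -3, -2}.
The Hessian is diagonal: diag(E_aa, E_bb). Second derivatives: E_aa(1)=-18, E_aa(3)=18; E_bb(-4)=8, E_bb(-3)=-4, E_bb(-2)=8.
Saddle points occur where the two diagonal entries have opposite signs: (1, -4), (1, -2), (3, -3). Count: 3.

3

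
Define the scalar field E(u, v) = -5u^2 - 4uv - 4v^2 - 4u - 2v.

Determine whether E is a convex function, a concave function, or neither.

E is quadratic, so its Hessian is the constant matrix H = [[-10, -4], [-4, -8]].
det(H) = 64, tr(H) = -18.
det(H) > 0 and tr(H) < 0, so H is negative definite everywhere: concave.

concave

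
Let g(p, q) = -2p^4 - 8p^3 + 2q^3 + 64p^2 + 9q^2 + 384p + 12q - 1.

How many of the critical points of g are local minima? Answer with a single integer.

1

g separates as a function of p plus a function of q, so ∇g=0 decouples.
∂g/∂p = -8(p - 4)(p + 3)(p + 4) = 0 at p ∈ {-4, -3, 4}; ∂g/∂q = 6(q + 1)(q + 2) = 0 at q ∈ {-2, -1}.
The Hessian is diagonal: diag(g_pp, g_qq). Second derivatives: g_pp(-4)=-64, g_pp(-3)=56, g_pp(4)=-448; g_qq(-2)=-6, g_qq(-1)=6.
Local minima occur where both diagonal entries positive: (-3, -1). Count: 1.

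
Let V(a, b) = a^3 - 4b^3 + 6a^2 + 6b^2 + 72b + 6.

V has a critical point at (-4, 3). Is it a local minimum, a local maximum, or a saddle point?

The mixed partial ∂²V/∂a∂b is 0, so the Hessian at any point is diag(V_aa, V_bb) = diag(6(a + 2), 12(-2b + 1)).
At (-4, 3): H = diag(-12, -60).
Both eigenvalues are negative, so H is negative definite: a local maximum.

local maximum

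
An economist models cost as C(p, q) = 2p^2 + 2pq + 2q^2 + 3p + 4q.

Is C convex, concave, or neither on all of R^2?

convex

C is quadratic, so its Hessian is the constant matrix H = [[4, 2], [2, 4]].
det(H) = 12, tr(H) = 8.
det(H) > 0 and tr(H) > 0, so H is positive definite everywhere: convex.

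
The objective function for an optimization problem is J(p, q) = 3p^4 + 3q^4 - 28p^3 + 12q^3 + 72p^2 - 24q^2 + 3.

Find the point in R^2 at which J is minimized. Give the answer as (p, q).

J(p,q) separates as A(p) + B(q) + 3, so its minimum is min A + min B + 3.
A'(p) = 12p(p - 4)(p - 3) vanishes at p ∈ {0, 3, 4}; B'(q) = 12q(q - 1)(q + 4) vanishes at q ∈ {-4, 0, 1}.
Local minima of A (where A''>0): A(0)=0, A(4)=128. Local minima of B: B(-4)=-384, B(1)=-9.
So the global minimum of J is A(0) + B(-4) + 3 = 0 − 384 + 3 = -381, attained at (0, -4).

(0, -4)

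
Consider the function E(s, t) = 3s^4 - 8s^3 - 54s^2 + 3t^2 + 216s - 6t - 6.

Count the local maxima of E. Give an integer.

0

E separates as a function of s plus a function of t, so ∇E=0 decouples.
∂E/∂s = 12(s - 3)(s - 2)(s + 3) = 0 at s ∈ {-3, 2, 3}; ∂E/∂t = 6(t - 1) = 0 at t ∈ {1}.
The Hessian is diagonal: diag(E_ss, E_tt). Second derivatives: E_ss(-3)=360, E_ss(2)=-60, E_ss(3)=72; E_tt(1)=6.
Local maxima occur where both diagonal entries negative: none. Count: 0.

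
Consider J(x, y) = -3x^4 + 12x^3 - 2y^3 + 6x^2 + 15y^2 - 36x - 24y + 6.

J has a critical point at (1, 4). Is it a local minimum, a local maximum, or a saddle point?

The mixed partial ∂²J/∂x∂y is 0, so the Hessian at any point is diag(J_xx, J_yy) = diag(12(-3x^2 + 6x + 1), 6(-2y + 5)).
At (1, 4): H = diag(48, -18).
The eigenvalues have opposite signs, so H is indefinite: a saddle point.

saddle point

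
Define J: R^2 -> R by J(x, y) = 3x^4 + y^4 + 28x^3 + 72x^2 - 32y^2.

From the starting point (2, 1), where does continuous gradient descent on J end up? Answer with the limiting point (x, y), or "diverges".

J is separable, so gradient descent decouples: x follows -∂J/∂x, y follows -∂J/∂y.
∂J/∂x = 12x(x + 3)(x + 4); at x=2 this is 720, so x decreases.
∂J/∂y = 4y(y - 4)(y + 4); at y=1 this is -60, so y increases.
x converges to its nearest critical value 0 (a local min of the x-part); y converges to 4. The iterate converges to (0, 4).

(0, 4)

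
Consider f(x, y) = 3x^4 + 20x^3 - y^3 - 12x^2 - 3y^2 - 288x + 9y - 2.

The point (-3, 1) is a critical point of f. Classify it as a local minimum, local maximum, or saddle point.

local maximum

The mixed partial ∂²f/∂x∂y is 0, so the Hessian at any point is diag(f_xx, f_yy) = diag(12(3x^2 + 10x - 2), -6(y + 1)).
At (-3, 1): H = diag(-60, -12).
Both eigenvalues are negative, so H is negative definite: a local maximum.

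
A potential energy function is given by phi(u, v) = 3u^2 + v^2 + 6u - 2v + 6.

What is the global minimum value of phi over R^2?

phi(u,v) separates as P(u) + Q(v) + 6, so its minimum is min P + min Q + 6.
P'(u) = 6u + 6 vanishes at u ∈ {-1}; Q'(v) = 2v - 2 vanishes at v ∈ {1}.
Local minima of P (where P''>0): P(-1)=-3. Local minima of Q: Q(1)=-1.
So the global minimum of phi is P(-1) + Q(1) + 6 = -3 − 1 + 6 = 2, attained at (-1, 1).

2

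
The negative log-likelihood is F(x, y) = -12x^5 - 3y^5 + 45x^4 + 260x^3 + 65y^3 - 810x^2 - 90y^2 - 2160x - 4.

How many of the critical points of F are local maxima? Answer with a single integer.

4

F separates as a function of x plus a function of y, so ∇F=0 decouples.
∂F/∂x = -60(x - 4)(x - 3)(x + 1)(x + 3) = 0 at x ∈ {-3, -1, 3, 4}; ∂F/∂y = -15y(y - 3)(y - 1)(y + 4) = 0 at y ∈ {-4, 0, 1, 3}.
The Hessian is diagonal: diag(F_xx, F_yy). Second derivatives: F_xx(-3)=5040, F_xx(-1)=-2400, F_xx(3)=1440, F_xx(4)=-2100; F_yy(-4)=2100, F_yy(0)=-180, F_yy(1)=150, F_yy(3)=-630.
Local maxima occur where both diagonal entries negative: (-1, 0), (-1, 3), (4, 0), (4, 3). Count: 4.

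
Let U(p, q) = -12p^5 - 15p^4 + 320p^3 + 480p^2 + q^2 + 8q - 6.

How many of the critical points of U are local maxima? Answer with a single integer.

U separates as a function of p plus a function of q, so ∇U=0 decouples.
∂U/∂p = -60p(p - 4)(p + 1)(p + 4) = 0 at p ∈ {-4, -1, 0, 4}; ∂U/∂q = 2(q + 4) = 0 at q ∈ {-4}.
The Hessian is diagonal: diag(U_pp, U_qq). Second derivatives: U_pp(-4)=5760, U_pp(-1)=-900, U_pp(0)=960, U_pp(4)=-9600; U_qq(-4)=2.
Local maxima occur where both diagonal entries negative: none. Count: 0.

0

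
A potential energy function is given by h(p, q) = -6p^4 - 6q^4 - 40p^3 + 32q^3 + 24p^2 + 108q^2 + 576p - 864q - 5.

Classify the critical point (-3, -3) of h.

saddle point

The mixed partial ∂²h/∂p∂q is 0, so the Hessian at any point is diag(h_pp, h_qq) = diag(24(-3p^2 - 10p + 2), 24(-3q^2 + 8q + 9)).
At (-3, -3): H = diag(120, -1008).
The eigenvalues have opposite signs, so H is indefinite: a saddle point.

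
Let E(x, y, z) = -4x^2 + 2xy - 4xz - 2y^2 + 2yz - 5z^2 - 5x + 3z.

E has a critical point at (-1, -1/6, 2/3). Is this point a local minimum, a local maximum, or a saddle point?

The Hessian is constant: H = [[-8, 2, -4], [2, -4, 2], [-4, 2, -10]].
Leading principal minors: Δ₁ = -8, Δ₂ = 28, Δ₃ = -216.
The minors alternate sign starting negative (−, +, −), so H is negative definite: a local maximum.

local maximum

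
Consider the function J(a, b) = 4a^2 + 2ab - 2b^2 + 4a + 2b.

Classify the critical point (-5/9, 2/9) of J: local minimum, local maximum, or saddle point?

The Hessian of J is constant: H = [[8, 2], [2, -4]].
det(H) = 8·(-4) − 2² = -36.
Since det(H) < 0, H is indefinite and the critical point is a saddle point.

saddle point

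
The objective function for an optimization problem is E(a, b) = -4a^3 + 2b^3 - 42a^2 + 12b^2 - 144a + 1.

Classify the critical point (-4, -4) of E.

saddle point

The mixed partial ∂²E/∂a∂b is 0, so the Hessian at any point is diag(E_aa, E_bb) = diag(-12(2a + 7), 12(b + 2)).
At (-4, -4): H = diag(12, -24).
The eigenvalues have opposite signs, so H is indefinite: a saddle point.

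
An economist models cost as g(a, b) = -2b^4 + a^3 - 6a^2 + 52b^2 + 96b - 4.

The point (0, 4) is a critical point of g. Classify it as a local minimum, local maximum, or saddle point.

The mixed partial ∂²g/∂a∂b is 0, so the Hessian at any point is diag(g_aa, g_bb) = diag(6(a - 2), 8(-3b^2 + 13)).
At (0, 4): H = diag(-12, -280).
Both eigenvalues are negative, so H is negative definite: a local maximum.

local maximum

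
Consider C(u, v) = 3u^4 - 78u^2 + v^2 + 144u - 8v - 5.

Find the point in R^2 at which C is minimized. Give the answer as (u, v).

C(u,v) separates as P(u) + Q(v) − 5, so its minimum is min P + min Q − 5.
P'(u) = 12(u - 3)(u - 1)(u + 4) vanishes at u ∈ {-4, 1, 3}; Q'(v) = 2v - 8 vanishes at v ∈ {4}.
Local minima of P (where P''>0): P(-4)=-1056, P(3)=-27. Local minima of Q: Q(4)=-16.
So the global minimum of C is P(-4) + Q(4) − 5 = -1056 − 16 − 5 = -1077, attained at (-4, 4).

(-4, 4)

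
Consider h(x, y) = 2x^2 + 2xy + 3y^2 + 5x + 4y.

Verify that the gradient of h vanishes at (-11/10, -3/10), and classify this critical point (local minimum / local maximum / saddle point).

local minimum

∇h = (4x + 2y + 5, 2x + 6y + 4); substituting (-11/10, -3/10) gives ∇h = (0, 0), so (-11/10, -3/10) is indeed a critical point.
The Hessian of h is constant: H = [[4, 2], [2, 6]].
det(H) = 4·6 − 2² = 20.
det(H) > 0 and tr(H) = 10 > 0, so H is positive definite and the point is a local minimum.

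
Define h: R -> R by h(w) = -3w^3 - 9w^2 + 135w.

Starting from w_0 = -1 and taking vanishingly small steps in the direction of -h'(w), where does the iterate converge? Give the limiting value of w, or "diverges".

h'(w) = -9(w - 3)(w + 5), so h'(-1) = 144.
Gradient descent moves in the -h' direction, i.e. w is decreasing.
The nearest critical point in that direction is w = -5, where h'' = 72 > 0 (a local minimum). The iterate converges there.

-5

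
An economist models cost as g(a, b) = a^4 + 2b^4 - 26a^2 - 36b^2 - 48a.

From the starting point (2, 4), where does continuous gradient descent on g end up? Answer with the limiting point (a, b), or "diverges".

g is separable, so gradient descent decouples: a follows -∂g/∂a, b follows -∂g/∂b.
∂g/∂a = 4(a - 4)(a + 1)(a + 3); at a=2 this is -120, so a increases.
∂g/∂b = 8b(b - 3)(b + 3); at b=4 this is 224, so b decreases.
a converges to its nearest critical value 4 (a local min of the a-part); b converges to 3. The iterate converges to (4, 3).

(4, 3)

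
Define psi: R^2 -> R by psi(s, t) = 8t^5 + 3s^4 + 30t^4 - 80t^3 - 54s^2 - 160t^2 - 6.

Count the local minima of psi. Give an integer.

psi separates as a function of s plus a function of t, so ∇psi=0 decouples.
∂psi/∂s = 12s(s - 3)(s + 3) = 0 at s ∈ {-3, 0, 3}; ∂psi/∂t = 40t(t - 2)(t + 1)(t + 4) = 0 at t ∈ {-4, -1, 0, 2}.
The Hessian is diagonal: diag(psi_ss, psi_tt). Second derivatives: psi_ss(-3)=216, psi_ss(0)=-108, psi_ss(3)=216; psi_tt(-4)=-2880, psi_tt(-1)=360, psi_tt(0)=-320, psi_tt(2)=1440.
Local minima occur where both diagonal entries positive: (-3, -1), (-3, 2), (3, -1), (3, 2). Count: 4.

4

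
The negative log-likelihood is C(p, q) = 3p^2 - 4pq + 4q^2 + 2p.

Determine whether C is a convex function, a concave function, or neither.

C is quadratic, so its Hessian is the constant matrix H = [[6, -4], [-4, 8]].
det(H) = 32, tr(H) = 14.
det(H) > 0 and tr(H) > 0, so H is positive definite everywhere: convex.

convex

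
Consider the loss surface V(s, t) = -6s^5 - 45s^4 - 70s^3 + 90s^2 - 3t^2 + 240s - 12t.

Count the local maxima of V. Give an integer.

V separates as a function of s plus a function of t, so ∇V=0 decouples.
∂V/∂s = -30(s - 1)(s + 1)(s + 2)(s + 4) = 0 at s ∈ {-4, -2, -1, 1}; ∂V/∂t = -6(t + 2) = 0 at t ∈ {-2}.
The Hessian is diagonal: diag(V_ss, V_tt). Second derivatives: V_ss(-4)=900, V_ss(-2)=-180, V_ss(-1)=180, V_ss(1)=-900; V_tt(-2)=-6.
Local maxima occur where both diagonal entries negative: (-2, -2), (1, -2). Count: 2.

2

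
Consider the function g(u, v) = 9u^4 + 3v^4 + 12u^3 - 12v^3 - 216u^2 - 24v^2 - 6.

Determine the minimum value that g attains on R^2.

g(u,v) separates as P(u) + Q(v) − 6, so its minimum is min P + min Q − 6.
P'(u) = 36u(u - 3)(u + 4) vanishes at u ∈ {-4, 0, 3}; Q'(v) = 12v(v - 4)(v + 1) vanishes at v ∈ {-1, 0, 4}.
Local minima of P (where P''>0): P(-4)=-1920, P(3)=-891. Local minima of Q: Q(-1)=-9, Q(4)=-384.
So the global minimum of g is P(-4) + Q(4) − 6 = -1920 − 384 − 6 = -2310, attained at (-4, 4).

-2310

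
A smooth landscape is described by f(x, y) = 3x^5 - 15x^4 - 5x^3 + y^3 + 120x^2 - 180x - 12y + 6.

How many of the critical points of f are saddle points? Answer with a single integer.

f separates as a function of x plus a function of y, so ∇f=0 decouples.
∂f/∂x = 15(x - 3)(x - 2)(x - 1)(x + 2) = 0 at x ∈ {-2, 1, 2, 3}; ∂f/∂y = 3(y - 2)(y + 2) = 0 at y ∈ {-2, 2}.
The Hessian is diagonal: diag(f_xx, f_yy). Second derivatives: f_xx(-2)=-900, f_xx(1)=90, f_xx(2)=-60, f_xx(3)=150; f_yy(-2)=-12, f_yy(2)=12.
Saddle points occur where the two diagonal entries have opposite signs: (-2, 2), (1, -2), (2, 2), (3, -2). Count: 4.

4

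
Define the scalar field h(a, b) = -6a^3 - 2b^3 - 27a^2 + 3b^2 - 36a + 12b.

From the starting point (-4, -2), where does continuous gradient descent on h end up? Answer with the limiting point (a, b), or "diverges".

(-2, -1)

h is separable, so gradient descent decouples: a follows -∂h/∂a, b follows -∂h/∂b.
∂h/∂a = -18(a + 1)(a + 2); at a=-4 this is -108, so a increases.
∂h/∂b = -6(b - 2)(b + 1); at b=-2 this is -24, so b increases.
a converges to its nearest critical value -2 (a local min of the a-part); b converges to -1. The iterate converges to (-2, -1).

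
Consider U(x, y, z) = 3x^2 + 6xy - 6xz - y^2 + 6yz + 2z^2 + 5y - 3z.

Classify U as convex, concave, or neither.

neither

U is quadratic, so its Hessian is the constant matrix H = [[6, 6, -6], [6, -2, 6], [-6, 6, 4]].
Leading principal minors: 6, -48, -768.
Neither pattern holds ⇒ H is indefinite ⇒ neither convex nor concave.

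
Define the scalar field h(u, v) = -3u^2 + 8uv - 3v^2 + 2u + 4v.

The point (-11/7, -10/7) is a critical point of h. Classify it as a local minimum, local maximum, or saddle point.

saddle point

The Hessian of h is constant: H = [[-6, 8], [8, -6]].
det(H) = (-6)·(-6) − 8² = -28.
Since det(H) < 0, H is indefinite and the critical point is a saddle point.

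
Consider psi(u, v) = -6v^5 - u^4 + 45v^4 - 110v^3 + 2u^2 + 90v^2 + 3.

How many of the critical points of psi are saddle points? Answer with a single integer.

psi separates as a function of u plus a function of v, so ∇psi=0 decouples.
∂psi/∂u = -4u(u - 1)(u + 1) = 0 at u ∈ {-1, 0, 1}; ∂psi/∂v = -30v(v - 3)(v - 2)(v - 1) = 0 at v ∈ {0, 1, 2, 3}.
The Hessian is diagonal: diag(psi_uu, psi_vv). Second derivatives: psi_uu(-1)=-8, psi_uu(0)=4, psi_uu(1)=-8; psi_vv(0)=180, psi_vv(1)=-60, psi_vv(2)=60, psi_vv(3)=-180.
Saddle points occur where the two diagonal entries have opposite signs: (-1, 0), (-1, 2), (0, 1), (0, 3), (1, 0), (1, 2). Count: 6.

6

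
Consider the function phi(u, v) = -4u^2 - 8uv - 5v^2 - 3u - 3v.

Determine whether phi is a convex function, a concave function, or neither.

concave

phi is quadratic, so its Hessian is the constant matrix H = [[-8, -8], [-8, -10]].
det(H) = 16, tr(H) = -18.
det(H) > 0 and tr(H) < 0, so H is negative definite everywhere: concave.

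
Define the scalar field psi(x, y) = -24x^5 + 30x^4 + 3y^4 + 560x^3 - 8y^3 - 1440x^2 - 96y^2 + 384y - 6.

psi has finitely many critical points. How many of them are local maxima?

psi separates as a function of x plus a function of y, so ∇psi=0 decouples.
∂psi/∂x = -120x(x - 3)(x - 2)(x + 4) = 0 at x ∈ {-4, 0, 2, 3}; ∂psi/∂y = 12(y - 4)(y - 2)(y + 4) = 0 at y ∈ {-4, 2, 4}.
The Hessian is diagonal: diag(psi_xx, psi_yy). Second derivatives: psi_xx(-4)=20160, psi_xx(0)=-2880, psi_xx(2)=1440, psi_xx(3)=-2520; psi_yy(-4)=576, psi_yy(2)=-144, psi_yy(4)=192.
Local maxima occur where both diagonal entries negative: (0, 2), (3, 2). Count: 2.

2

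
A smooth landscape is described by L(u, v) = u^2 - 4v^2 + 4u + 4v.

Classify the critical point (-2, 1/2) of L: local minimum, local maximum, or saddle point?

The Hessian of L is constant: H = [[2, 0], [0, -8]].
det(H) = 2·(-8) − 0² = -16.
Since det(H) < 0, H is indefinite and the critical point is a saddle point.

saddle point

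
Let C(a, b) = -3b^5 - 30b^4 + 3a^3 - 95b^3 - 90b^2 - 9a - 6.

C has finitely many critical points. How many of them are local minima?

2

C separates as a function of a plus a function of b, so ∇C=0 decouples.
∂C/∂a = 9(a - 1)(a + 1) = 0 at a ∈ {-1, 1}; ∂C/∂b = -15b(b + 1)(b + 3)(b + 4) = 0 at b ∈ {-4, -3, -1, 0}.
The Hessian is diagonal: diag(C_aa, C_bb). Second derivatives: C_aa(-1)=-18, C_aa(1)=18; C_bb(-4)=180, C_bb(-3)=-90, C_bb(-1)=90, C_bb(0)=-180.
Local minima occur where both diagonal entries positive: (1, -4), (1, -1). Count: 2.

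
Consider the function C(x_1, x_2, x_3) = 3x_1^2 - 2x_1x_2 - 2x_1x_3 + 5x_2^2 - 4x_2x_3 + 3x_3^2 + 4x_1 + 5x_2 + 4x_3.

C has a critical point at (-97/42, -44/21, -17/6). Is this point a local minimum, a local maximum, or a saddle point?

The Hessian is constant: H = [[6, -2, -2], [-2, 10, -4], [-2, -4, 6]].
Leading principal minors: Δ₁ = 6, Δ₂ = 56, Δ₃ = 168.
All leading minors are positive, so H is positive definite: a local minimum.

local minimum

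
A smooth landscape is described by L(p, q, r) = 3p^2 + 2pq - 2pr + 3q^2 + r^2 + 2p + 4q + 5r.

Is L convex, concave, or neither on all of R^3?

L is quadratic, so its Hessian is the constant matrix H = [[6, 2, -2], [2, 6, 0], [-2, 0, 2]].
Leading principal minors: 6, 32, 40.
All positive ⇒ H ≻ 0 ⇒ convex.

convex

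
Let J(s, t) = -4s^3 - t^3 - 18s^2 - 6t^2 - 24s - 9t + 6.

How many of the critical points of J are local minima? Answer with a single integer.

J separates as a function of s plus a function of t, so ∇J=0 decouples.
∂J/∂s = -12(s + 1)(s + 2) = 0 at s ∈ {-2, -1}; ∂J/∂t = -3(t + 1)(t + 3) = 0 at t ∈ {-3, -1}.
The Hessian is diagonal: diag(J_ss, J_tt). Second derivatives: J_ss(-2)=12, J_ss(-1)=-12; J_tt(-3)=6, J_tt(-1)=-6.
Local minima occur where both diagonal entries positive: (-2, -3). Count: 1.

1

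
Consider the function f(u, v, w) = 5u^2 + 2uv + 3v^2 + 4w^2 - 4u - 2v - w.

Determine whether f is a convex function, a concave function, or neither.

convex

f is quadratic, so its Hessian is the constant matrix H = [[10, 2, 0], [2, 6, 0], [0, 0, 8]].
Leading principal minors: 10, 56, 448.
All positive ⇒ H ≻ 0 ⇒ convex.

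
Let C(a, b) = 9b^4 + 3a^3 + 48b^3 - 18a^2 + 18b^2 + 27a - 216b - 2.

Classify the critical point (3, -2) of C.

The mixed partial ∂²C/∂a∂b is 0, so the Hessian at any point is diag(C_aa, C_bb) = diag(18(a - 2), 36(3b^2 + 8b + 1)).
At (3, -2): H = diag(18, -108).
The eigenvalues have opposite signs, so H is indefinite: a saddle point.

saddle point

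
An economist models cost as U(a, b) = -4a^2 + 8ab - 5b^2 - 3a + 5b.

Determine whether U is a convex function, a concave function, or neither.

concave

U is quadratic, so its Hessian is the constant matrix H = [[-8, 8], [8, -10]].
det(H) = 16, tr(H) = -18.
det(H) > 0 and tr(H) < 0, so H is negative definite everywhere: concave.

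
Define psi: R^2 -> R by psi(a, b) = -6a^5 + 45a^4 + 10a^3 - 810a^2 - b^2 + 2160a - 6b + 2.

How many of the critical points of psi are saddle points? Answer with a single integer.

psi separates as a function of a plus a function of b, so ∇psi=0 decouples.
∂psi/∂a = -30(a - 4)(a - 3)(a - 2)(a + 3) = 0 at a ∈ {-3, 2, 3, 4}; ∂psi/∂b = -2(b + 3) = 0 at b ∈ {-3}.
The Hessian is diagonal: diag(psi_aa, psi_bb). Second derivatives: psi_aa(-3)=6300, psi_aa(2)=-300, psi_aa(3)=180, psi_aa(4)=-420; psi_bb(-3)=-2.
Saddle points occur where the two diagonal entries have opposite signs: (-3, -3), (3, -3). Count: 2.

2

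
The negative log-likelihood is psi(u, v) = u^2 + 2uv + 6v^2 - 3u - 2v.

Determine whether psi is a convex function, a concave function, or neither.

convex

psi is quadratic, so its Hessian is the constant matrix H = [[2, 2], [2, 12]].
det(H) = 20, tr(H) = 14.
det(H) > 0 and tr(H) > 0, so H is positive definite everywhere: convex.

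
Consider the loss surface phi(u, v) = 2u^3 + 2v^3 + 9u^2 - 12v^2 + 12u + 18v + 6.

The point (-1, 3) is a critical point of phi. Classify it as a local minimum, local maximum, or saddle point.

local minimum

The mixed partial ∂²phi/∂u∂v is 0, so the Hessian at any point is diag(phi_uu, phi_vv) = diag(6(2u + 3), 12(v - 2)).
At (-1, 3): H = diag(6, 12).
Both eigenvalues are positive, so H is positive definite: a local minimum.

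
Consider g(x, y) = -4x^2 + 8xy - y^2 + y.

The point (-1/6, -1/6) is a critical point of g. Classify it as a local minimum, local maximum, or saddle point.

saddle point

The Hessian of g is constant: H = [[-8, 8], [8, -2]].
det(H) = (-8)·(-2) − 8² = -48.
Since det(H) < 0, H is indefinite and the critical point is a saddle point.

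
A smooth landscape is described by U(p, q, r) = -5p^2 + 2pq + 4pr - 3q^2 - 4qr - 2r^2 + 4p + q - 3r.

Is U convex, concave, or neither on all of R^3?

U is quadratic, so its Hessian is the constant matrix H = [[-10, 2, 4], [2, -6, -4], [4, -4, -4]].
Leading principal minors: -10, 56, -32.
Signs alternate −, +, − ⇒ H ≺ 0 ⇒ concave.

concave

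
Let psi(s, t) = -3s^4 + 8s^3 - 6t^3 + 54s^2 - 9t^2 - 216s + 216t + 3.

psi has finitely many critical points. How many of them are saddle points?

psi separates as a function of s plus a function of t, so ∇psi=0 decouples.
∂psi/∂s = -12(s - 3)(s - 2)(s + 3) = 0 at s ∈ {-3, 2, 3}; ∂psi/∂t = -18(t - 3)(t + 4) = 0 at t ∈ {-4, 3}.
The Hessian is diagonal: diag(psi_ss, psi_tt). Second derivatives: psi_ss(-3)=-360, psi_ss(2)=60, psi_ss(3)=-72; psi_tt(-4)=126, psi_tt(3)=-126.
Saddle points occur where the two diagonal entries have opposite signs: (-3, -4), (2, 3), (3, -4). Count: 3.

3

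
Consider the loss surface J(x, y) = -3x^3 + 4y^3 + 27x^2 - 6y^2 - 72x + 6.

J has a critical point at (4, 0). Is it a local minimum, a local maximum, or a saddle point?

local maximum

The mixed partial ∂²J/∂x∂y is 0, so the Hessian at any point is diag(J_xx, J_yy) = diag(18(-x + 3), 12(2y - 1)).
At (4, 0): H = diag(-18, -12).
Both eigenvalues are negative, so H is negative definite: a local maximum.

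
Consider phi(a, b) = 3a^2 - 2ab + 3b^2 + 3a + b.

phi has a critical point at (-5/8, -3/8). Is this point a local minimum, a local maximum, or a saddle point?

The Hessian of phi is constant: H = [[6, -2], [-2, 6]].
det(H) = 6·6 − (-2)² = 32.
det(H) > 0 and tr(H) = 12 > 0, so H is positive definite and the point is a local minimum.

local minimum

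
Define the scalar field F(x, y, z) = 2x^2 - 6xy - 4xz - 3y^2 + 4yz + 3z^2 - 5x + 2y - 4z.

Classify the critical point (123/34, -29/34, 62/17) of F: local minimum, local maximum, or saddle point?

saddle point

The Hessian is constant: H = [[4, -6, -4], [-6, -6, 4], [-4, 4, 6]].
Leading principal minors: Δ₁ = 4, Δ₂ = -60, Δ₃ = -136.
The minors fit neither the all-positive nor the alternating-sign pattern, so H is indefinite: a saddle point.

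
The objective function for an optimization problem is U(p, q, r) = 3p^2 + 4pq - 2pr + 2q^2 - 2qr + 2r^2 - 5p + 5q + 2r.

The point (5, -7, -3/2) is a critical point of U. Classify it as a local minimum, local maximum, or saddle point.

local minimum

The Hessian is constant: H = [[6, 4, -2], [4, 4, -2], [-2, -2, 4]].
Leading principal minors: Δ₁ = 6, Δ₂ = 8, Δ₃ = 24.
All leading minors are positive, so H is positive definite: a local minimum.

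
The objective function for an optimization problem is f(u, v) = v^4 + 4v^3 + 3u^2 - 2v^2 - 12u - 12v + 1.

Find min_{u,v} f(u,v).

f(u,v) separates as P(u) + Q(v) + 1, so its minimum is min P + min Q + 1.
P'(u) = 6u - 12 vanishes at u ∈ {2}; Q'(v) = 4(v - 1)(v + 1)(v + 3) vanishes at v ∈ {-3, -1, 1}.
Local minima of P (where P''>0): P(2)=-12. Local minima of Q: Q(-3)=-9, Q(1)=-9.
So the global minimum of f is P(2) + Q(-3) + 1 = -12 − 9 + 1 = -20, attained at (2, -3).

-20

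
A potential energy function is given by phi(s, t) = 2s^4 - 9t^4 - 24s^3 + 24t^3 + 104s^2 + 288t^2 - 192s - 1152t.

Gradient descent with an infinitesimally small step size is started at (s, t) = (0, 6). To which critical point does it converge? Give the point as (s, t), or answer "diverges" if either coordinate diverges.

diverges

phi is separable, so gradient descent decouples: s follows -∂phi/∂s, t follows -∂phi/∂t.
∂phi/∂s = 8(s - 4)(s - 3)(s - 2); at s=0 this is -192, so s increases.
∂phi/∂t = -36(t - 4)(t - 2)(t + 4); at t=6 this is -2880, so t increases.
The t-coordinate has no critical point in that direction and runs off to infinity.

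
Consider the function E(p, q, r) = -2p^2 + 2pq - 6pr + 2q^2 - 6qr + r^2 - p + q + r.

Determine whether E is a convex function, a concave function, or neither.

E is quadratic, so its Hessian is the constant matrix H = [[-4, 2, -6], [2, 4, -6], [-6, -6, 2]].
Leading principal minors: -4, -20, 104.
Neither pattern holds ⇒ H is indefinite ⇒ neither convex nor concave.

neither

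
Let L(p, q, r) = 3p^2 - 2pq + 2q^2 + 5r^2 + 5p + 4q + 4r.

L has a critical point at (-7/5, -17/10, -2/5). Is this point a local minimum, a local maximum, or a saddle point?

The Hessian is constant: H = [[6, -2, 0], [-2, 4, 0], [0, 0, 10]].
Leading principal minors: Δ₁ = 6, Δ₂ = 20, Δ₃ = 200.
All leading minors are positive, so H is positive definite: a local minimum.

local minimum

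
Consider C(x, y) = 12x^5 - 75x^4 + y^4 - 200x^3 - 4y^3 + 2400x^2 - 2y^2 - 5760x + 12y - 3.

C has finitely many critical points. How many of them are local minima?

4

C separates as a function of x plus a function of y, so ∇C=0 decouples.
∂C/∂x = 60(x - 4)(x - 3)(x - 2)(x + 4) = 0 at x ∈ {-4, 2, 3, 4}; ∂C/∂y = 4(y - 3)(y - 1)(y + 1) = 0 at y ∈ {-1, 1, 3}.
The Hessian is diagonal: diag(C_xx, C_yy). Second derivatives: C_xx(-4)=-20160, C_xx(2)=720, C_xx(3)=-420, C_xx(4)=960; C_yy(-1)=32, C_yy(1)=-16, C_yy(3)=32.
Local minima occur where both diagonal entries positive: (2, -1), (2, 3), (4, -1), (4, 3). Count: 4.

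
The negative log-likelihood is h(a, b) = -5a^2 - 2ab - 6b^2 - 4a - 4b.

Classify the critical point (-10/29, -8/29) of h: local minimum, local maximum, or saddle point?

local maximum

The Hessian of h is constant: H = [[-10, -2], [-2, -12]].
det(H) = (-10)·(-12) − (-2)² = 116.
det(H) > 0 and tr(H) = -22 < 0, so H is negative definite and the point is a local maximum.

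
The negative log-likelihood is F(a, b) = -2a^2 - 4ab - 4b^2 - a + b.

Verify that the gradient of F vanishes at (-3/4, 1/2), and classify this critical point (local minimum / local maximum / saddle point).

local maximum

∇F = (-4a - 4b - 1, -4a - 8b + 1); substituting (-3/4, 1/2) gives ∇F = (0, 0), so (-3/4, 1/2) is indeed a critical point.
The Hessian of F is constant: H = [[-4, -4], [-4, -8]].
det(H) = (-4)·(-8) − (-4)² = 16.
det(H) > 0 and tr(H) = -12 < 0, so H is negative definite and the point is a local maximum.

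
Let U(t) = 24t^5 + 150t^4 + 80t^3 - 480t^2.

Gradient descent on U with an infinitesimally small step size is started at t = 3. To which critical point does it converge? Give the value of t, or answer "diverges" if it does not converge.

U'(t) = 120t(t - 1)(t + 2)(t + 4), so U'(3) = 25200.
Gradient descent moves in the -U' direction, i.e. t is decreasing.
The nearest critical point in that direction is t = 1, where U'' = 1800 > 0 (a local minimum). The iterate converges there.

1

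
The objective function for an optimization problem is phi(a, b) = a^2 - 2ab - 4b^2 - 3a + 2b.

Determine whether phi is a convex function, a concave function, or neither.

neither

phi is quadratic, so its Hessian is the constant matrix H = [[2, -2], [-2, -8]].
det(H) = -20, tr(H) = -6.
det(H) < 0, so H is indefinite: neither convex nor concave.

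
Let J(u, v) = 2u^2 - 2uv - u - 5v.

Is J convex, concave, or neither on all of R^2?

J is quadratic, so its Hessian is the constant matrix H = [[4, -2], [-2, 0]].
det(H) = -4, tr(H) = 4.
det(H) < 0, so H is indefinite: neither convex nor concave.

neither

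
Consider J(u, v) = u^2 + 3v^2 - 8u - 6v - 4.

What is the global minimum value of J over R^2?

J(u,v) separates as P(u) + Q(v) − 4, so its minimum is min P + min Q − 4.
P'(u) = 2u - 8 vanishes at u ∈ {4}; Q'(v) = 6v - 6 vanishes at v ∈ {1}.
Local minima of P (where P''>0): P(4)=-16. Local minima of Q: Q(1)=-3.
So the global minimum of J is P(4) + Q(1) − 4 = -16 − 3 − 4 = -23, attained at (4, 1).

-23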